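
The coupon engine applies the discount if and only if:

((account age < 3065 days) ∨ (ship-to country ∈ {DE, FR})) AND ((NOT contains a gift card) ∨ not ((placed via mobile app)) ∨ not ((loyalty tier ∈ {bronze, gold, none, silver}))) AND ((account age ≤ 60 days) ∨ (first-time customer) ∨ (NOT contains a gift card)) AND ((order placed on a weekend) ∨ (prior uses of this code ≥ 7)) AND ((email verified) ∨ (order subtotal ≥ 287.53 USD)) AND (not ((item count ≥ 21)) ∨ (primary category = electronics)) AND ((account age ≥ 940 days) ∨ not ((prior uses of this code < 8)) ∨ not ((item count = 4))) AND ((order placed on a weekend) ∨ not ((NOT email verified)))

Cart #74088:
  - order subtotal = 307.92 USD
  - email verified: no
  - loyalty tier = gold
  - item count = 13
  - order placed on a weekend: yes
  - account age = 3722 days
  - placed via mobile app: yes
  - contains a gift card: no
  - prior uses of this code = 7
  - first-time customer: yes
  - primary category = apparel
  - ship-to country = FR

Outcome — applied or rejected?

Applied

Atomic conditions:
  account age < 3065 days: 3722 < 3065 is false
  ship-to country ∈ {DE, FR}: FR is in the set → true
  NOT contains a gift card: no → true
  placed via mobile app: yes → true
  loyalty tier ∈ {bronze, gold, none, silver}: gold is in the set → true
  account age ≤ 60 days: 3722 ≤ 60 is false
  first-time customer: yes → true
  order placed on a weekend: yes → true
  prior uses of this code ≥ 7: 7 ≥ 7 is true
  email verified: no → false
  order subtotal ≥ 287.53 USD: 307.92 ≥ 287.53 is true
  item count ≥ 21: 13 ≥ 21 is false
  primary category = electronics: apparel == electronics is false
  account age ≥ 940 days: 3722 ≥ 940 is true
  prior uses of this code < 8: 7 < 8 is true
  item count = 4: 13 == 4 is false
  NOT email verified: no → true
Combine:
[1] false OR true = true
[2.2] NOT true = false
[2.3] NOT true = false
[2] true OR false OR false = true
[3] false OR true OR true = true
[4] true OR true = true
[5] false OR true = true
[6.1] NOT false = true
[6] true OR false = true
[7.2] NOT true = false
[7.3] NOT false = true
[7] true OR false OR true = true
[8.2] NOT true = false
[8] true OR false = true
[root] true AND true AND true AND true AND true AND true AND true AND true = true
Overall: true → applied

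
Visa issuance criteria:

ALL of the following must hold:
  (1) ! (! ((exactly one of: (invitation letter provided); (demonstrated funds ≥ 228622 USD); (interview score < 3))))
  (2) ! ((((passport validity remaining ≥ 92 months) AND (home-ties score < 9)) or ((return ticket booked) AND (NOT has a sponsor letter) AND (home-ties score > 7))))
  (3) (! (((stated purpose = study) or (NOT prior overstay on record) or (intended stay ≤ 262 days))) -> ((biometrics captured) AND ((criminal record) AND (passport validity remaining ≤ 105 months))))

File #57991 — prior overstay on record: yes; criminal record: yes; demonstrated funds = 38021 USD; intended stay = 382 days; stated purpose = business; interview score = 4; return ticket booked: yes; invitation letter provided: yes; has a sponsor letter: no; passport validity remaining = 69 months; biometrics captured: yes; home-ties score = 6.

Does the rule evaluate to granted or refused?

Granted

Atomic conditions:
  invitation letter provided: yes → true
  demonstrated funds ≥ 228622 USD: 38021 ≥ 228622 is false
  interview score < 3: 4 < 3 is false
  passport validity remaining ≥ 92 months: 69 ≥ 92 is false
  home-ties score < 9: 6 < 9 is true
  return ticket booked: yes → true
  NOT has a sponsor letter: no → true
  home-ties score > 7: 6 > 7 is false
  stated purpose = study: business == study is false
  NOT prior overstay on record: yes → false
  intended stay ≤ 262 days: 382 ≤ 262 is false
  biometrics captured: yes → true
  criminal record: yes → true
  passport validity remaining ≤ 105 months: 69 ≤ 105 is true
Combine:
[1.1.1] exactly-one(true, false, false) = true
[1.1] NOT true = false
[1] NOT false = true
[2.1.1] false AND true = false
[2.1.2] true AND true AND false = false
[2.1] false OR false = false
[2] NOT false = true
[3.1.1] false OR false OR false = false
[3.1] NOT false = true
[3.2.2] true AND true = true
[3.2] true AND true = true
[3] true → true = true
[root] true AND true AND true = true
Overall: true → granted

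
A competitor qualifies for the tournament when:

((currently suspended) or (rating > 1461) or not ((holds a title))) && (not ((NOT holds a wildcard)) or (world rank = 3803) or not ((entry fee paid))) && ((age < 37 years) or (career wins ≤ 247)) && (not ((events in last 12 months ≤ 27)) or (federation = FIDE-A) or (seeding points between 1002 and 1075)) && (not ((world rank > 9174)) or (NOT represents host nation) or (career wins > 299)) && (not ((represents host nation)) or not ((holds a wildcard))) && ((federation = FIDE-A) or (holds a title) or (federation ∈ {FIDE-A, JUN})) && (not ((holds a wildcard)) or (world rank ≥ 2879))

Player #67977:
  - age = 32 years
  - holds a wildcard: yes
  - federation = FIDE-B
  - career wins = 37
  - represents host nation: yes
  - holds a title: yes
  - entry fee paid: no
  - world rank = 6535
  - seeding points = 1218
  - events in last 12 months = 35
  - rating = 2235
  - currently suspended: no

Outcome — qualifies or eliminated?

Eliminated

Atomic conditions:
  currently suspended: no → false
  rating > 1461: 2235 > 1461 is true
  holds a title: yes → true
  NOT holds a wildcard: yes → false
  world rank = 3803: 6535 == 3803 is false
  entry fee paid: no → false
  age < 37 years: 32 < 37 is true
  career wins ≤ 247: 37 ≤ 247 is true
  events in last 12 months ≤ 27: 35 ≤ 27 is false
  federation = FIDE-A: FIDE-B == FIDE-A is false
  seeding points between 1002 and 1075: 1218 in [1002, 1075] is false
  world rank > 9174: 6535 > 9174 is false
  NOT represents host nation: yes → false
  career wins > 299: 37 > 299 is false
  represents host nation: yes → true
  holds a wildcard: yes → true
  federation ∈ {FIDE-A, JUN}: FIDE-B is not in the set → false
  world rank ≥ 2879: 6535 ≥ 2879 is true
Combine:
[1.3] NOT true = false
[1] false OR true OR false = true
[2.1] NOT false = true
[2.3] NOT false = true
[2] true OR false OR true = true
[3] true OR true = true
[4.1] NOT false = true
[4] true OR false OR false = true
[5.1] NOT false = true
[5] true OR false OR false = true
[6.1] NOT true = false
[6.2] NOT true = false
[6] false OR false = false
[7] false OR true OR false = true
[8.1] NOT true = false
[8] false OR true = true
[root] true AND true AND true AND true AND true AND false AND true AND true = false
Overall: false → eliminated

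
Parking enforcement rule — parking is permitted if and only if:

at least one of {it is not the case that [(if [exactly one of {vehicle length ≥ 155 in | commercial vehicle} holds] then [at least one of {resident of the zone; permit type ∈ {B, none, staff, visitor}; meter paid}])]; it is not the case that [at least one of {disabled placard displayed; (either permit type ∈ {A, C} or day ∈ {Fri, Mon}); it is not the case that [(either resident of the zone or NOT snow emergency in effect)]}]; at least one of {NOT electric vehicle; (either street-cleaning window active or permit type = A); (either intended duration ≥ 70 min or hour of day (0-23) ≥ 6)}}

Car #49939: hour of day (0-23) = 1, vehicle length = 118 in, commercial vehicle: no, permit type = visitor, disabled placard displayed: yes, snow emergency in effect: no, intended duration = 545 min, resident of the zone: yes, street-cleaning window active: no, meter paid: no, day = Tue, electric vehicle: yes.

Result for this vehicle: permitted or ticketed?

Permitted

Atomic conditions:
  vehicle length ≥ 155 in: 118 ≥ 155 is false
  commercial vehicle: no → false
  resident of the zone: yes → true
  permit type ∈ {B, none, staff, visitor}: visitor is in the set → true
  meter paid: no → false
  disabled placard displayed: yes → true
  permit type ∈ {A, C}: visitor is not in the set → false
  day ∈ {Fri, Mon}: Tue is not in the set → false
  NOT snow emergency in effect: no → true
  NOT electric vehicle: yes → false
  street-cleaning window active: no → false
  permit type = A: visitor == A is false
  intended duration ≥ 70 min: 545 ≥ 70 is true
  hour of day (0-23) ≥ 6: 1 ≥ 6 is false
Combine:
[1.1.1] exactly-one(false, false) = false
[1.1.2] true OR true OR false = true
[1.1] false → true (antecedent false ⇒ implication holds) = true
[1] NOT true = false
[2.1.2] false OR false = false
[2.1.3.1] true OR true = true
[2.1.3] NOT true = false
[2.1] true OR false OR false = true
[2] NOT true = false
[3.2] false OR false = false
[3.3] true OR false = true
[3] false OR false OR true = true
[root] false OR false OR true = true
Overall: true → permitted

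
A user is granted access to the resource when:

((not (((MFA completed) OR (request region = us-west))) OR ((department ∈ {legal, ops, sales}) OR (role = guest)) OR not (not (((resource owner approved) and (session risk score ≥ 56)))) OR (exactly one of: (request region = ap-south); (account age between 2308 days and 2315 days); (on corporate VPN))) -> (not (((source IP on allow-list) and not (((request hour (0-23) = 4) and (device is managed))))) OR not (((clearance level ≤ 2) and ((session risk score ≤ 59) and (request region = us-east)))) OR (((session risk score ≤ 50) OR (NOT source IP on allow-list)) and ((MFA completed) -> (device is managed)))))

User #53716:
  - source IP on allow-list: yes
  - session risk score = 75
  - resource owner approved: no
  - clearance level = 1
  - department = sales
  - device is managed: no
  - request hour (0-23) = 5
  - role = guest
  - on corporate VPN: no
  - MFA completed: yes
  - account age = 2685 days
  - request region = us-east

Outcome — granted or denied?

Atomic conditions:
  MFA completed: yes → true
  request region = us-west: us-east == us-west is false
  department ∈ {legal, ops, sales}: sales is in the set → true
  role = guest: guest == guest is true
  resource owner approved: no → false
  session risk score ≥ 56: 75 ≥ 56 is true
  request region = ap-south: us-east == ap-south is false
  account age between 2308 days and 2315 days: 2685 in [2308, 2315] is false
  on corporate VPN: no → false
  source IP on allow-list: yes → true
  request hour (0-23) = 4: 5 == 4 is false
  device is managed: no → false
  clearance level ≤ 2: 1 ≤ 2 is true
  session risk score ≤ 59: 75 ≤ 59 is false
  request region = us-east: us-east == us-east is true
  session risk score ≤ 50: 75 ≤ 50 is false
  NOT source IP on allow-list: yes → false
Combine:
[1.1.1] true OR false = true
[1.1] NOT true = false
[1.2] true OR true = true
[1.3.1.1] false AND true = false
[1.3.1] NOT false = true
[1.3] NOT true = false
[1.4] exactly-one(false, false, false) = false
[1] false OR true OR false OR false = true
[2.1.1.2.1] false AND false = false
[2.1.1.2] NOT false = true
[2.1.1] true AND true = true
[2.1] NOT true = false
[2.2.1.2] false AND true = false
[2.2.1] true AND false = false
[2.2] NOT false = true
[2.3.1] false OR false = false
[2.3.2] true → false = false
[2.3] false AND false = false
[2] false OR true OR false = true
[root] true → true = true
Overall: true → granted

Granted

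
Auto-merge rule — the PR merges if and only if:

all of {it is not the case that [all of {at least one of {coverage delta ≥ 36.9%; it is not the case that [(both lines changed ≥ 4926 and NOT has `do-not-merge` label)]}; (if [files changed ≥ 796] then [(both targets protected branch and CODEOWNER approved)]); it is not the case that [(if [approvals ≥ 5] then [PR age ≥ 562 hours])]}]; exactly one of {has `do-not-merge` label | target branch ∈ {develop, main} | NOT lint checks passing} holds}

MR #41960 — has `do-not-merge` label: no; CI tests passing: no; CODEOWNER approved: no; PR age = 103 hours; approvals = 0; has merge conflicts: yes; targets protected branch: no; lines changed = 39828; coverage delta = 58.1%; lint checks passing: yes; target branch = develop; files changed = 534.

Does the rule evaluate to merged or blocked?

Atomic conditions:
  coverage delta ≥ 36.9%: 58.1 ≥ 36.9 is true
  lines changed ≥ 4926: 39828 ≥ 4926 is true
  NOT has `do-not-merge` label: no → true
  files changed ≥ 796: 534 ≥ 796 is false
  targets protected branch: no → false
  CODEOWNER approved: no → false
  approvals ≥ 5: 0 ≥ 5 is false
  PR age ≥ 562 hours: 103 ≥ 562 is false
  has `do-not-merge` label: no → false
  target branch ∈ {develop, main}: develop is in the set → true
  NOT lint checks passing: yes → false
Combine:
[1.1.1.2.1] true AND true = true
[1.1.1.2] NOT true = false
[1.1.1] true OR false = true
[1.1.2.2] false AND false = false
[1.1.2] false → false (antecedent false ⇒ implication holds) = true
[1.1.3.1] false → false (antecedent false ⇒ implication holds) = true
[1.1.3] NOT true = false
[1.1] true AND true AND false = false
[1] NOT false = true
[2] exactly-one(false, true, false) = true
[root] true AND true = true
Overall: true → merged

Merged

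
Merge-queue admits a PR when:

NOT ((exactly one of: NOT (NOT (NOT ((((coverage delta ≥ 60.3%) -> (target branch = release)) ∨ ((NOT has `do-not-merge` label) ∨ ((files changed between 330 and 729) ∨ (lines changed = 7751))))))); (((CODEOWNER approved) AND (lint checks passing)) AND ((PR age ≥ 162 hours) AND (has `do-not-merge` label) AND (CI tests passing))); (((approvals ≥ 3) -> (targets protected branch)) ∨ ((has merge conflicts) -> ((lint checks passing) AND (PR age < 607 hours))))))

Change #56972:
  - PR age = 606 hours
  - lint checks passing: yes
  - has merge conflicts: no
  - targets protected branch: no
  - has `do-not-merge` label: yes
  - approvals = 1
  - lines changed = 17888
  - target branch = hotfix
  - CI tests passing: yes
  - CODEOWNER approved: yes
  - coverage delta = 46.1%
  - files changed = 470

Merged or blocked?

Atomic conditions:
  coverage delta ≥ 60.3%: 46.1 ≥ 60.3 is false
  target branch = release: hotfix == release is false
  NOT has `do-not-merge` label: yes → false
  files changed between 330 and 729: 470 in [330, 729] is true
  lines changed = 7751: 17888 == 7751 is false
  CODEOWNER approved: yes → true
  lint checks passing: yes → true
  PR age ≥ 162 hours: 606 ≥ 162 is true
  has `do-not-merge` label: yes → true
  CI tests passing: yes → true
  approvals ≥ 3: 1 ≥ 3 is false
  targets protected branch: no → false
  has merge conflicts: no → false
  PR age < 607 hours: 606 < 607 is true
Combine:
[1.1.1.1.1.1] false → false (antecedent false ⇒ implication holds) = true
[1.1.1.1.1.2.2] true OR false = true
[1.1.1.1.1.2] false OR true = true
[1.1.1.1.1] true OR true = true
[1.1.1.1] NOT true = false
[1.1.1] NOT false = true
[1.1] NOT true = false
[1.2.1] true AND true = true
[1.2.2] true AND true AND true = true
[1.2] true AND true = true
[1.3.1] false → false (antecedent false ⇒ implication holds) = true
[1.3.2.2] true AND true = true
[1.3.2] false → true (antecedent false ⇒ implication holds) = true
[1.3] true OR true = true
[1] exactly-one(false, true, true) = false
[root] NOT false = true
Overall: true → merged

Merged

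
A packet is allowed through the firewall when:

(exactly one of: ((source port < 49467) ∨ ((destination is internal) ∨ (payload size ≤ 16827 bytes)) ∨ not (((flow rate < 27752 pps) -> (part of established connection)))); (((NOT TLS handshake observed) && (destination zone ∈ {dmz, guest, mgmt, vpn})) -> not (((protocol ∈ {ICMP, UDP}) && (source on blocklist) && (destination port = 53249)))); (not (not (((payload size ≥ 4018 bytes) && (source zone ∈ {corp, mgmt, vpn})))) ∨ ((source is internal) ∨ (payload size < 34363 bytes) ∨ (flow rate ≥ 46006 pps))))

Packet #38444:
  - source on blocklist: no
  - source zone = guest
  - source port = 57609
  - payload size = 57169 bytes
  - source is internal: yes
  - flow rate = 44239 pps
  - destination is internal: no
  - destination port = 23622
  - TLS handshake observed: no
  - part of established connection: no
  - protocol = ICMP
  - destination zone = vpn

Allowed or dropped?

Atomic conditions:
  source port < 49467: 57609 < 49467 is false
  destination is internal: no → false
  payload size ≤ 16827 bytes: 57169 ≤ 16827 is false
  flow rate < 27752 pps: 44239 < 27752 is false
  part of established connection: no → false
  NOT TLS handshake observed: no → true
  destination zone ∈ {dmz, guest, mgmt, vpn}: vpn is in the set → true
  protocol ∈ {ICMP, UDP}: ICMP is in the set → true
  source on blocklist: no → false
  destination port = 53249: 23622 == 53249 is false
  payload size ≥ 4018 bytes: 57169 ≥ 4018 is true
  source zone ∈ {corp, mgmt, vpn}: guest is not in the set → false
  source is internal: yes → true
  payload size < 34363 bytes: 57169 < 34363 is false
  flow rate ≥ 46006 pps: 44239 ≥ 46006 is false
Combine:
[1.2] false OR false = false
[1.3.1] false → false (antecedent false ⇒ implication holds) = true
[1.3] NOT true = false
[1] false OR false OR false = false
[2.1] true AND true = true
[2.2.1] true AND false AND false = false
[2.2] NOT false = true
[2] true → true = true
[3.1.1.1] true AND false = false
[3.1.1] NOT false = true
[3.1] NOT true = false
[3.2] true OR false OR false = true
[3] false OR true = true
[root] exactly-one(false, true, true) = false
Overall: false → dropped

Dropped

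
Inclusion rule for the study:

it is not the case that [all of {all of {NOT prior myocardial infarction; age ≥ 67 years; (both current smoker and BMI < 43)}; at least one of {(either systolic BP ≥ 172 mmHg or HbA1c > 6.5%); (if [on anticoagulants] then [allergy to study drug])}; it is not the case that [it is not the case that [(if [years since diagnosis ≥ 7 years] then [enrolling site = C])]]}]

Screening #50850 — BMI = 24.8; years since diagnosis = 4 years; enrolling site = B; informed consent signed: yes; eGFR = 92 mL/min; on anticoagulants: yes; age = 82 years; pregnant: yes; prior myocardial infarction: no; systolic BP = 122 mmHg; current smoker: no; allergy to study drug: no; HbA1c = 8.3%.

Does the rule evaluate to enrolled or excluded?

Enrolled

Atomic conditions:
  NOT prior myocardial infarction: no → true
  age ≥ 67 years: 82 ≥ 67 is true
  current smoker: no → false
  BMI < 43: 24.8 < 43 is true
  systolic BP ≥ 172 mmHg: 122 ≥ 172 is false
  HbA1c > 6.5%: 8.3 > 6.5 is true
  on anticoagulants: yes → true
  allergy to study drug: no → false
  years since diagnosis ≥ 7 years: 4 ≥ 7 is false
  enrolling site = C: B == C is false
Combine:
[1.1.3] false AND true = false
[1.1] true AND true AND false = false
[1.2.1] false OR true = true
[1.2.2] true → false = false
[1.2] true OR false = true
[1.3.1.1] false → false (antecedent false ⇒ implication holds) = true
[1.3.1] NOT true = false
[1.3] NOT false = true
[1] false AND true AND true = false
[root] NOT false = true
Overall: true → enrolled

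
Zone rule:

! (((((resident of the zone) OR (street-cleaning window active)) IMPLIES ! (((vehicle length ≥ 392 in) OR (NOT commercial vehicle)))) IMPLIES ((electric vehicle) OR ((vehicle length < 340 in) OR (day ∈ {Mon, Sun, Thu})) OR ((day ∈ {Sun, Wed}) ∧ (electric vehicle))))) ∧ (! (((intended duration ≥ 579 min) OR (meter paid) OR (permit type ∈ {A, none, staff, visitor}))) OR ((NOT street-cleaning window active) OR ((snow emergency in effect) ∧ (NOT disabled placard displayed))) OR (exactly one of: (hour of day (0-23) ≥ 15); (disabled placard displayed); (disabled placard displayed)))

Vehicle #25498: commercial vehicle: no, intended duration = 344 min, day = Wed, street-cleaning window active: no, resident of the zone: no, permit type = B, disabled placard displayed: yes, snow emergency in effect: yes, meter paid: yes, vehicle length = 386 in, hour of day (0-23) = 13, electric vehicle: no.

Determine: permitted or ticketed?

Atomic conditions:
  resident of the zone: no → false
  street-cleaning window active: no → false
  vehicle length ≥ 392 in: 386 ≥ 392 is false
  NOT commercial vehicle: no → true
  electric vehicle: no → false
  vehicle length < 340 in: 386 < 340 is false
  day ∈ {Mon, Sun, Thu}: Wed is not in the set → false
  day ∈ {Sun, Wed}: Wed is in the set → true
  intended duration ≥ 579 min: 344 ≥ 579 is false
  meter paid: yes → true
  permit type ∈ {A, none, staff, visitor}: B is not in the set → false
  NOT street-cleaning window active: no → true
  snow emergency in effect: yes → true
  NOT disabled placard displayed: yes → false
  hour of day (0-23) ≥ 15: 13 ≥ 15 is false
  disabled placard displayed: yes → true
Combine:
[1.1.1.1] false OR false = false
[1.1.1.2.1] false OR true = true
[1.1.1.2] NOT true = false
[1.1.1] false → false (antecedent false ⇒ implication holds) = true
[1.1.2.2] false OR false = false
[1.1.2.3] true AND false = false
[1.1.2] false OR false OR false = false
[1.1] true → false = false
[1] NOT false = true
[2.1.1] false OR true OR false = true
[2.1] NOT true = false
[2.2.2] true AND false = false
[2.2] true OR false = true
[2.3] exactly-one(false, true, true) = false
[2] false OR true OR false = true
[root] true AND true = true
Overall: true → permitted

Permitted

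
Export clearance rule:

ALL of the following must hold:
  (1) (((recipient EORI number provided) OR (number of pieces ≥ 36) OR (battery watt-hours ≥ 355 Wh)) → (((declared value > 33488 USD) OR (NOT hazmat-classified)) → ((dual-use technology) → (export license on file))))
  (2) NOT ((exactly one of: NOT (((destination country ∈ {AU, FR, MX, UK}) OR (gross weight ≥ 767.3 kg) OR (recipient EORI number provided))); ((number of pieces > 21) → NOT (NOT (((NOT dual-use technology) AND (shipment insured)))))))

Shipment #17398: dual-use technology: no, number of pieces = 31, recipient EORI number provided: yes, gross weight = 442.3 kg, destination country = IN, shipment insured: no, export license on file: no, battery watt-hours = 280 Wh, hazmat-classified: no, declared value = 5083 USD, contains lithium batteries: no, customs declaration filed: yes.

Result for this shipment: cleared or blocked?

Cleared

Atomic conditions:
  recipient EORI number provided: yes → true
  number of pieces ≥ 36: 31 ≥ 36 is false
  battery watt-hours ≥ 355 Wh: 280 ≥ 355 is false
  declared value > 33488 USD: 5083 > 33488 is false
  NOT hazmat-classified: no → true
  dual-use technology: no → false
  export license on file: no → false
  destination country ∈ {AU, FR, MX, UK}: IN is not in the set → false
  gross weight ≥ 767.3 kg: 442.3 ≥ 767.3 is false
  number of pieces > 21: 31 > 21 is true
  NOT dual-use technology: no → true
  shipment insured: no → false
Combine:
[1.1] true OR false OR false = true
[1.2.1] false OR true = true
[1.2.2] false → false (antecedent false ⇒ implication holds) = true
[1.2] true → true = true
[1] true → true = true
[2.1.1.1] false OR false OR true = true
[2.1.1] NOT true = false
[2.1.2.2.1.1] true AND false = false
[2.1.2.2.1] NOT false = true
[2.1.2.2] NOT true = false
[2.1.2] true → false = false
[2.1] exactly-one(false, false) = false
[2] NOT false = true
[root] true AND true = true
Overall: true → cleared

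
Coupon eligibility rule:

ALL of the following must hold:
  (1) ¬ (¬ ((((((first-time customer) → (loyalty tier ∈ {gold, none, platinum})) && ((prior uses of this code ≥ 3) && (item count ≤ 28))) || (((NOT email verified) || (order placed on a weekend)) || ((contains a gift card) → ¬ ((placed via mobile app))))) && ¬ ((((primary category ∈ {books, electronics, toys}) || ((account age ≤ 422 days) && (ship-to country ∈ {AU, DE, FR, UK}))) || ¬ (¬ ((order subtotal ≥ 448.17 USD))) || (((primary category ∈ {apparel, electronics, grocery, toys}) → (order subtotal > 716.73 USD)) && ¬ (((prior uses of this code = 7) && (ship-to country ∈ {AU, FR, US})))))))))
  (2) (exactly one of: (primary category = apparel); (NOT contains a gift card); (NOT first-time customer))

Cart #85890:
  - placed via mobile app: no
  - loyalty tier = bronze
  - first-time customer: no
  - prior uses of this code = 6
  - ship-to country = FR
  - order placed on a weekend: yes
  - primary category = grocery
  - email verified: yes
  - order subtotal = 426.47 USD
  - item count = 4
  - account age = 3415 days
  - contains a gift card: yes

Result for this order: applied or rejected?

Atomic conditions:
  first-time customer: no → false
  loyalty tier ∈ {gold, none, platinum}: bronze is not in the set → false
  prior uses of this code ≥ 3: 6 ≥ 3 is true
  item count ≤ 28: 4 ≤ 28 is true
  NOT email verified: yes → false
  order placed on a weekend: yes → true
  contains a gift card: yes → true
  placed via mobile app: no → false
  primary category ∈ {books, electronics, toys}: grocery is not in the set → false
  account age ≤ 422 days: 3415 ≤ 422 is false
  ship-to country ∈ {AU, DE, FR, UK}: FR is in the set → true
  order subtotal ≥ 448.17 USD: 426.47 ≥ 448.17 is false
  primary category ∈ {apparel, electronics, grocery, toys}: grocery is in the set → true
  order subtotal > 716.73 USD: 426.47 > 716.73 is false
  prior uses of this code = 7: 6 == 7 is false
  ship-to country ∈ {AU, FR, US}: FR is in the set → true
  primary category = apparel: grocery == apparel is false
  NOT contains a gift card: yes → false
  NOT first-time customer: no → true
Combine:
[1.1.1.1.1.1] false → false (antecedent false ⇒ implication holds) = true
[1.1.1.1.1.2] true AND true = true
[1.1.1.1.1] true AND true = true
[1.1.1.1.2.1] false OR true = true
[1.1.1.1.2.2.2] NOT false = true
[1.1.1.1.2.2] true → true = true
[1.1.1.1.2] true OR true = true
[1.1.1.1] true OR true = true
[1.1.1.2.1.1.2] false AND true = false
[1.1.1.2.1.1] false OR false = false
[1.1.1.2.1.2.1] NOT false = true
[1.1.1.2.1.2] NOT true = false
[1.1.1.2.1.3.1] true → false = false
[1.1.1.2.1.3.2.1] false AND true = false
[1.1.1.2.1.3.2] NOT false = true
[1.1.1.2.1.3] false AND true = false
[1.1.1.2.1] false OR false OR false = false
[1.1.1.2] NOT false = true
[1.1.1] true AND true = true
[1.1] NOT true = false
[1] NOT false = true
[2] exactly-one(false, false, true) = true
[root] true AND true = true
Overall: true → applied

Applied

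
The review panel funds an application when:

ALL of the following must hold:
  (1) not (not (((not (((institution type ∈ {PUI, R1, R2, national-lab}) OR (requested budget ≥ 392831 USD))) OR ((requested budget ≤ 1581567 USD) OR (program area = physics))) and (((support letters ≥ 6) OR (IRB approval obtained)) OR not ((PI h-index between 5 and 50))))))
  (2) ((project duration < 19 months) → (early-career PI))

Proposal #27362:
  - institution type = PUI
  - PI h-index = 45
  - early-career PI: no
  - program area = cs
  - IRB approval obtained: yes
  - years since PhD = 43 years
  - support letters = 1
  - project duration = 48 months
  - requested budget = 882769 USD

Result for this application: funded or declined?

Funded

Atomic conditions:
  institution type ∈ {PUI, R1, R2, national-lab}: PUI is in the set → true
  requested budget ≥ 392831 USD: 882769 ≥ 392831 is true
  requested budget ≤ 1581567 USD: 882769 ≤ 1581567 is true
  program area = physics: cs == physics is false
  support letters ≥ 6: 1 ≥ 6 is false
  IRB approval obtained: yes → true
  PI h-index between 5 and 50: 45 in [5, 50] is true
  project duration < 19 months: 48 < 19 is false
  early-career PI: no → false
Combine:
[1.1.1.1.1.1] true OR true = true
[1.1.1.1.1] NOT true = false
[1.1.1.1.2] true OR false = true
[1.1.1.1] false OR true = true
[1.1.1.2.1] false OR true = true
[1.1.1.2.2] NOT true = false
[1.1.1.2] true OR false = true
[1.1.1] true AND true = true
[1.1] NOT true = false
[1] NOT false = true
[2] false → false (antecedent false ⇒ implication holds) = true
[root] true AND true = true
Overall: true → funded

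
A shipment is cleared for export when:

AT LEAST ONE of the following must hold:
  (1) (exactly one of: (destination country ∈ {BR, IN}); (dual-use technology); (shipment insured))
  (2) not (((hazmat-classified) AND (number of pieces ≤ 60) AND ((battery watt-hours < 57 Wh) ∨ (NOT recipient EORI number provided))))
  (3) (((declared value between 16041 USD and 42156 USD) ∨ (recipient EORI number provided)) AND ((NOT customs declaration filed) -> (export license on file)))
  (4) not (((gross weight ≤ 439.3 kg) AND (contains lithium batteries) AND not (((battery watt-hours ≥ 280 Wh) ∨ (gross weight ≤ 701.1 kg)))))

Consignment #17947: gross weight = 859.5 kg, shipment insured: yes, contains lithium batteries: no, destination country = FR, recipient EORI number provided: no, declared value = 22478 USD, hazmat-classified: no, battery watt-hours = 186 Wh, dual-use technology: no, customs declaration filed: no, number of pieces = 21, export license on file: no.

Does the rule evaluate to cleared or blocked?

Cleared

Atomic conditions:
  destination country ∈ {BR, IN}: FR is not in the set → false
  dual-use technology: no → false
  shipment insured: yes → true
  hazmat-classified: no → false
  number of pieces ≤ 60: 21 ≤ 60 is true
  battery watt-hours < 57 Wh: 186 < 57 is false
  NOT recipient EORI number provided: no → true
  declared value between 16041 USD and 42156 USD: 22478 in [16041, 42156] is true
  recipient EORI number provided: no → false
  NOT customs declaration filed: no → true
  export license on file: no → false
  gross weight ≤ 439.3 kg: 859.5 ≤ 439.3 is false
  contains lithium batteries: no → false
  battery watt-hours ≥ 280 Wh: 186 ≥ 280 is false
  gross weight ≤ 701.1 kg: 859.5 ≤ 701.1 is false
Combine:
[1] exactly-one(false, false, true) = true
[2.1.3] false OR true = true
[2.1] false AND true AND true = false
[2] NOT false = true
[3.1] true OR false = true
[3.2] true → false = false
[3] true AND false = false
[4.1.3.1] false OR false = false
[4.1.3] NOT false = true
[4.1] false AND false AND true = false
[4] NOT false = true
[root] true OR true OR false OR true = true
Overall: true → cleared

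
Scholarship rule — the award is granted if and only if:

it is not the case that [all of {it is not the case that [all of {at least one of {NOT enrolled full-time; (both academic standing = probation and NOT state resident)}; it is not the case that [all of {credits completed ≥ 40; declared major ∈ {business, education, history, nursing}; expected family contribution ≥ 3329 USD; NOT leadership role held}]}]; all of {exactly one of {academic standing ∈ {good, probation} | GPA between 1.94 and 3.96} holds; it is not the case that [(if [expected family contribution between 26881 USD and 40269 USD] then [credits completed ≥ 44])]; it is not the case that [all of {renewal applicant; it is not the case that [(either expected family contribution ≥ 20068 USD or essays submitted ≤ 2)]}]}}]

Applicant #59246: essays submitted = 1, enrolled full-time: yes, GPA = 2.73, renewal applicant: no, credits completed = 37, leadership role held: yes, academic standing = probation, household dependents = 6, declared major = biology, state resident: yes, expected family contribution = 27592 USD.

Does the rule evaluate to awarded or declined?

Atomic conditions:
  NOT enrolled full-time: yes → false
  academic standing = probation: probation == probation is true
  NOT state resident: yes → false
  credits completed ≥ 40: 37 ≥ 40 is false
  declared major ∈ {business, education, history, nursing}: biology is not in the set → false
  expected family contribution ≥ 3329 USD: 27592 ≥ 3329 is true
  NOT leadership role held: yes → false
  academic standing ∈ {good, probation}: probation is in the set → true
  GPA between 1.94 and 3.96: 2.73 in [1.94, 3.96] is true
  expected family contribution between 26881 USD and 40269 USD: 27592 in [26881, 40269] is true
  credits completed ≥ 44: 37 ≥ 44 is false
  renewal applicant: no → false
  expected family contribution ≥ 20068 USD: 27592 ≥ 20068 is true
  essays submitted ≤ 2: 1 ≤ 2 is true
Combine:
[1.1.1.1.2] true AND false = false
[1.1.1.1] false OR false = false
[1.1.1.2.1] false AND false AND true AND false = false
[1.1.1.2] NOT false = true
[1.1.1] false AND true = false
[1.1] NOT false = true
[1.2.1] exactly-one(true, true) = false
[1.2.2.1] true → false = false
[1.2.2] NOT false = true
[1.2.3.1.2.1] true OR true = true
[1.2.3.1.2] NOT true = false
[1.2.3.1] false AND false = false
[1.2.3] NOT false = true
[1.2] false AND true AND true = false
[1] true AND false = false
[root] NOT false = true
Overall: true → awarded

Awarded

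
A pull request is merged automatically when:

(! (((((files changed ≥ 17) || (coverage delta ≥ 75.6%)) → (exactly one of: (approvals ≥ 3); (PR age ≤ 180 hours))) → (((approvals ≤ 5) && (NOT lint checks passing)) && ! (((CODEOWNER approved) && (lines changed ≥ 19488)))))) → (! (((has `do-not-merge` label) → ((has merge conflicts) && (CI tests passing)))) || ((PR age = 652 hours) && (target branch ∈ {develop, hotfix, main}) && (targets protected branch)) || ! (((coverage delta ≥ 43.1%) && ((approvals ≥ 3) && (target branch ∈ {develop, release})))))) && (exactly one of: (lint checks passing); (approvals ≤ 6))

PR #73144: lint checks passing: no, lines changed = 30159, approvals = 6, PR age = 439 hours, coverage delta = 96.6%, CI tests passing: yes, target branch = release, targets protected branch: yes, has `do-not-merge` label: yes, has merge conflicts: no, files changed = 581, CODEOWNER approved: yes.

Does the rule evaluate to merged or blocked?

Merged

Atomic conditions:
  files changed ≥ 17: 581 ≥ 17 is true
  coverage delta ≥ 75.6%: 96.6 ≥ 75.6 is true
  approvals ≥ 3: 6 ≥ 3 is true
  PR age ≤ 180 hours: 439 ≤ 180 is false
  approvals ≤ 5: 6 ≤ 5 is false
  NOT lint checks passing: no → true
  CODEOWNER approved: yes → true
  lines changed ≥ 19488: 30159 ≥ 19488 is true
  has `do-not-merge` label: yes → true
  has merge conflicts: no → false
  CI tests passing: yes → true
  PR age = 652 hours: 439 == 652 is false
  target branch ∈ {develop, hotfix, main}: release is not in the set → false
  targets protected branch: yes → true
  coverage delta ≥ 43.1%: 96.6 ≥ 43.1 is true
  target branch ∈ {develop, release}: release is in the set → true
  lint checks passing: no → false
  approvals ≤ 6: 6 ≤ 6 is true
Combine:
[1.1.1.1.1] true OR true = true
[1.1.1.1.2] exactly-one(true, false) = true
[1.1.1.1] true → true = true
[1.1.1.2.1] false AND true = false
[1.1.1.2.2.1] true AND true = true
[1.1.1.2.2] NOT true = false
[1.1.1.2] false AND false = false
[1.1.1] true → false = false
[1.1] NOT false = true
[1.2.1.1.2] false AND true = false
[1.2.1.1] true → false = false
[1.2.1] NOT false = true
[1.2.2] false AND false AND true = false
[1.2.3.1.2] true AND true = true
[1.2.3.1] true AND true = true
[1.2.3] NOT true = false
[1.2] true OR false OR false = true
[1] true → true = true
[2] exactly-one(false, true) = true
[root] true AND true = true
Overall: true → merged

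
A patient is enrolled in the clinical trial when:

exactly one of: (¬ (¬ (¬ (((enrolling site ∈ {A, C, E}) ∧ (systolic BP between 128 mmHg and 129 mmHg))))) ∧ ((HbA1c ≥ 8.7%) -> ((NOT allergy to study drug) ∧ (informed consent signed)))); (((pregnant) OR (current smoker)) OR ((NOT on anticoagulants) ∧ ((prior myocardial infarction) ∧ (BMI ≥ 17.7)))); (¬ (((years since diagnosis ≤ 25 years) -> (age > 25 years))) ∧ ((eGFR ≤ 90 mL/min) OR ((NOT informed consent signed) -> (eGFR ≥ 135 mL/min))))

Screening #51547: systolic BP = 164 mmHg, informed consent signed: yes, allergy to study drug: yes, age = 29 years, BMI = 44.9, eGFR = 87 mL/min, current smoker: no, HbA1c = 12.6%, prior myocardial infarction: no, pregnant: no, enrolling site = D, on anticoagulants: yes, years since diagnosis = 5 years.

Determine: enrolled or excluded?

Excluded

Atomic conditions:
  enrolling site ∈ {A, C, E}: D is not in the set → false
  systolic BP between 128 mmHg and 129 mmHg: 164 in [128, 129] is false
  HbA1c ≥ 8.7%: 12.6 ≥ 8.7 is true
  NOT allergy to study drug: yes → false
  informed consent signed: yes → true
  pregnant: no → false
  current smoker: no → false
  NOT on anticoagulants: yes → false
  prior myocardial infarction: no → false
  BMI ≥ 17.7: 44.9 ≥ 17.7 is true
  years since diagnosis ≤ 25 years: 5 ≤ 25 is true
  age > 25 years: 29 > 25 is true
  eGFR ≤ 90 mL/min: 87 ≤ 90 is true
  NOT informed consent signed: yes → false
  eGFR ≥ 135 mL/min: 87 ≥ 135 is false
Combine:
[1.1.1.1.1] false AND false = false
[1.1.1.1] NOT false = true
[1.1.1] NOT true = false
[1.1] NOT false = true
[1.2.2] false AND true = false
[1.2] true → false = false
[1] true AND false = false
[2.1] false OR false = false
[2.2.2] false AND true = false
[2.2] false AND false = false
[2] false OR false = false
[3.1.1] true → true = true
[3.1] NOT true = false
[3.2.2] false → false (antecedent false ⇒ implication holds) = true
[3.2] true OR true = true
[3] false AND true = false
[root] exactly-one(false, false, false) = false
Overall: false → excluded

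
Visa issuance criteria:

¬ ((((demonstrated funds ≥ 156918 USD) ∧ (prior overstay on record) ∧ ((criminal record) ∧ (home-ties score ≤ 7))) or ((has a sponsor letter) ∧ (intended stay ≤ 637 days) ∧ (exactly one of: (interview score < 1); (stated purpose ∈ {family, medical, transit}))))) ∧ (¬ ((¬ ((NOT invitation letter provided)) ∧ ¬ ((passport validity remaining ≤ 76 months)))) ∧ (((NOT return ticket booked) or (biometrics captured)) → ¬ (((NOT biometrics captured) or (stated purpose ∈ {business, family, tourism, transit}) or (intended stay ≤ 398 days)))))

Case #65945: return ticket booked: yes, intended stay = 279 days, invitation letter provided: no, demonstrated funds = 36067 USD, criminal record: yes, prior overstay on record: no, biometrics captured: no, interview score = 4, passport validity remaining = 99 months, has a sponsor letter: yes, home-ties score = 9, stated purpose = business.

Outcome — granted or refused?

Granted

Atomic conditions:
  demonstrated funds ≥ 156918 USD: 36067 ≥ 156918 is false
  prior overstay on record: no → false
  criminal record: yes → true
  home-ties score ≤ 7: 9 ≤ 7 is false
  has a sponsor letter: yes → true
  intended stay ≤ 637 days: 279 ≤ 637 is true
  interview score < 1: 4 < 1 is false
  stated purpose ∈ {family, medical, transit}: business is not in the set → false
  NOT invitation letter provided: no → true
  passport validity remaining ≤ 76 months: 99 ≤ 76 is false
  NOT return ticket booked: yes → false
  biometrics captured: no → false
  NOT biometrics captured: no → true
  stated purpose ∈ {business, family, tourism, transit}: business is in the set → true
  intended stay ≤ 398 days: 279 ≤ 398 is true
Combine:
[1.1.1.3] true AND false = false
[1.1.1] false AND false AND false = false
[1.1.2.3] exactly-one(false, false) = false
[1.1.2] true AND true AND false = false
[1.1] false OR false = false
[1] NOT false = true
[2.1.1.1] NOT true = false
[2.1.1.2] NOT false = true
[2.1.1] false AND true = false
[2.1] NOT false = true
[2.2.1] false OR false = false
[2.2.2.1] true OR true OR true = true
[2.2.2] NOT true = false
[2.2] false → false (antecedent false ⇒ implication holds) = true
[2] true AND true = true
[root] true AND true = true
Overall: true → granted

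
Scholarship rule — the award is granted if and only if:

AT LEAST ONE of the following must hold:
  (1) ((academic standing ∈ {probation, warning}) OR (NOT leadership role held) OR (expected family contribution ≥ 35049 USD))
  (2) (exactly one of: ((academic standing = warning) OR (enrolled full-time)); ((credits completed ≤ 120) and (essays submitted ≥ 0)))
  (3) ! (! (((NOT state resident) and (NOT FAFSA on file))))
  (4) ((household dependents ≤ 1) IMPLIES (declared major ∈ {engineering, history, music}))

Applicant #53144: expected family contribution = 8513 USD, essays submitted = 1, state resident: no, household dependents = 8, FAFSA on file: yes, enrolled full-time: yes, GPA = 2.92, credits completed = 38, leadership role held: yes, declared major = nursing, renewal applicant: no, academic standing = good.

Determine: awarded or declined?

Awarded

Atomic conditions:
  academic standing ∈ {probation, warning}: good is not in the set → false
  NOT leadership role held: yes → false
  expected family contribution ≥ 35049 USD: 8513 ≥ 35049 is false
  academic standing = warning: good == warning is false
  enrolled full-time: yes → true
  credits completed ≤ 120: 38 ≤ 120 is true
  essays submitted ≥ 0: 1 ≥ 0 is true
  NOT state resident: no → true
  NOT FAFSA on file: yes → false
  household dependents ≤ 1: 8 ≤ 1 is false
  declared major ∈ {engineering, history, music}: nursing is not in the set → false
Combine:
[1] false OR false OR false = false
[2.1] false OR true = true
[2.2] true AND true = true
[2] exactly-one(true, true) = false
[3.1.1] true AND false = false
[3.1] NOT false = true
[3] NOT true = false
[4] false → false (antecedent false ⇒ implication holds) = true
[root] false OR false OR false OR true = true
Overall: true → awarded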